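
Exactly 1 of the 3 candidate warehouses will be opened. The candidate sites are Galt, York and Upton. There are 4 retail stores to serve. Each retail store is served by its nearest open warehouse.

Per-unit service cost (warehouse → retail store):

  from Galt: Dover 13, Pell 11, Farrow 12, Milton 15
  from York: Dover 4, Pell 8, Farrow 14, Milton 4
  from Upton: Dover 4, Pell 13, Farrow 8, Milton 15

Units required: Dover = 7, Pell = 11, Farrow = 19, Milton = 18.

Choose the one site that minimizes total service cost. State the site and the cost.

Choose York only; total service cost 454.

With exactly 1 open, each retail store uses its cheapest among the chosen.
{York}: Dover→York 4·7=28, Pell→York 8·11=88, Farrow→York 14·19=266, Milton→York 4·18=72. Service cost 454.
{Upton}: service cost 593
{Galt}: service cost 710
Among all 3 size-1 choices, {York} is lowest.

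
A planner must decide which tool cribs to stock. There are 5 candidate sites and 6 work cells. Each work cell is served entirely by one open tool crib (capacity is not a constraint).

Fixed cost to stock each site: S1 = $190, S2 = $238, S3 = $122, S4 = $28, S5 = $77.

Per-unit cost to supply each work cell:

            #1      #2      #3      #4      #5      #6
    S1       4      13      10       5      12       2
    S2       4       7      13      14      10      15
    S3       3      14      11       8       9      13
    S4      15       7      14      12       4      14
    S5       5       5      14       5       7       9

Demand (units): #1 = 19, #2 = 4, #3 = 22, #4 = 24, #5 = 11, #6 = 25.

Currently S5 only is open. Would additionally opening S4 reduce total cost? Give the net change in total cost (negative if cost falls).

Current service cost with {S5}: 845.
Adding S4: each work cell re-picks its cheapest; new service cost 812, saving 33.
Extra fixed cost: 28. Net change = 28 − 33 = -5.
(Totals: 922 → 917.)

Yes — net change −5 (cost falls by 5).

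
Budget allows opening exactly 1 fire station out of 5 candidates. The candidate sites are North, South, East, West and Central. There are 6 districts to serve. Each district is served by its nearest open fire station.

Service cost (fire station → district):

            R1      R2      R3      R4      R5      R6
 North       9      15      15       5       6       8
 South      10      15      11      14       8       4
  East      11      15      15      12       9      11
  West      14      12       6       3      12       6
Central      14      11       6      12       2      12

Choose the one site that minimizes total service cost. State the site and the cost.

Choose West only; total service cost 53.

With exactly 1 open, each district uses its cheapest among the chosen.
{West}: R1→West 14, R2→West 12, R3→West 6, R4→West 3, R5→West 12, R6→West 6. Service cost 53.
{Central}: service cost 57
{North}: service cost 58
Among all 5 size-1 choices, {West} is lowest.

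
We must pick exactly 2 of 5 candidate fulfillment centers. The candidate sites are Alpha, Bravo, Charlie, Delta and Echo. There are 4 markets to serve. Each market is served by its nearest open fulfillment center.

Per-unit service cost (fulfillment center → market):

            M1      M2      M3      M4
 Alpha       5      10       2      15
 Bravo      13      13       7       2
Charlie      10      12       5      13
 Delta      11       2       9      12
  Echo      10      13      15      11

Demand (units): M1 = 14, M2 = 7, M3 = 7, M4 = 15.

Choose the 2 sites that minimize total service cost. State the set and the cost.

With exactly 2 open, each market uses its cheapest among the chosen.
{Alpha, Bravo}: M1→Alpha 5·14=70, M2→Alpha 10·7=70, M3→Alpha 2·7=14, M4→Bravo 2·15=30. Service cost 184.
{Bravo, Delta}: service cost 247
{Alpha, Delta}: service cost 278
Among all 10 size-2 choices, {Alpha, Bravo} is lowest.

Choose Alpha and Bravo; total service cost 184.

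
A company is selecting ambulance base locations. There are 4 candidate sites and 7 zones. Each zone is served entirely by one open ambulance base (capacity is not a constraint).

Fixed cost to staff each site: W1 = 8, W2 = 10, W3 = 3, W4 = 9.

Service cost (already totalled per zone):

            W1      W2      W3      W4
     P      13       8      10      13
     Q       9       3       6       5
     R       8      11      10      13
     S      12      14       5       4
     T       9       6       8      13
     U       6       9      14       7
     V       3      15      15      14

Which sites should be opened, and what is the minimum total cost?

For any fixed open set, each zone goes to its cheapest open site; total = fixed + service.
{W1, W3}: P→W3 10, Q→W3 6, R→W1 8, S→W3 5, T→W3 8, U→W1 6, V→W1 3. Service 46; fixed 11; total 57.
{W1, W2, W3}: P→W2 8, Q→W2 3, R→W1 8, S→W3 5, T→W2 6, U→W1 6, V→W1 3. Service 39; fixed 21; total 60.
{W1, W2}: service 46 + fixed 18 = 64
{W1, W2, W3, W4}: service 38 + fixed 30 = 68
No other subset beats 57.

Open W1 and W3; minimum total cost 57.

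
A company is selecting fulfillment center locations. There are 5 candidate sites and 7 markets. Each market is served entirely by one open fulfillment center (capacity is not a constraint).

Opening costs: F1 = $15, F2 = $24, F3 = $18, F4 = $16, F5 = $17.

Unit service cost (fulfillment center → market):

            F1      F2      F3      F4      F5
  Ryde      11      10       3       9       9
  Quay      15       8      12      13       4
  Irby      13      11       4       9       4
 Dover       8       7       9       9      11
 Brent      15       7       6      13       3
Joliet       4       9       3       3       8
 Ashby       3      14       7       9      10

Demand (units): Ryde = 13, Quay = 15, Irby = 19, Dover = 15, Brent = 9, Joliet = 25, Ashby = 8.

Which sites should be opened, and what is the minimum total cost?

For any fixed open set, each market goes to its cheapest open site; total = fixed + service.
{F1, F3, F5}: Ryde→F3 3·13=39, Quay→F5 4·15=60, Irby→F3 4·19=76, Dover→F1 8·15=120, Brent→F5 3·9=27, Joliet→F3 3·25=75, Ashby→F1 3·8=24. Service 421; fixed 50; total 471.
{F1, F2, F3, F5}: Ryde→F3 3·13=39, Quay→F5 4·15=60, Irby→F3 4·19=76, Dover→F2 7·15=105, Brent→F5 3·9=27, Joliet→F3 3·25=75, Ashby→F1 3·8=24. Service 406; fixed 74; total 480.
{F1, F3, F4, F5}: service 421 + fixed 66 = 487
{F1, F2, F3, F4, F5}: Ryde→F3 3·13=39, Quay→F5 4·15=60, Irby→F3 4·19=76, Dover→F2 7·15=105, Brent→F5 3·9=27, Joliet→F3 3·25=75, Ashby→F1 3·8=24. Service 406; fixed 90; total 496.
No other subset beats 471.

Open F1, F3 and F5; minimum total cost 471.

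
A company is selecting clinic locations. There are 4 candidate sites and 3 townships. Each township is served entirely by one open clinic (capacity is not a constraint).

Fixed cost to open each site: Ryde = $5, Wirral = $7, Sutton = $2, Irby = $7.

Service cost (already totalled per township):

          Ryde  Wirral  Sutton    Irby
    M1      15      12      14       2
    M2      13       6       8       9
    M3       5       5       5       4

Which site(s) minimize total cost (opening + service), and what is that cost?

Open Irby only; minimum total cost 22.

For any fixed open set, each township goes to its cheapest open site; total = fixed + service.
{Irby}: M1→Irby 2, M2→Irby 9, M3→Irby 4. Service 15; fixed 7; total 22.
{Sutton, Irby}: M1→Irby 2, M2→Sutton 8, M3→Irby 4. Service 14; fixed 9; total 23.
{Wirral, Irby}: service 12 + fixed 14 = 26
{Ryde, Wirral, Sutton, Irby}: service 12 + fixed 21 = 33
(All 15 nonempty subsets were checked; Irby only is lowest.)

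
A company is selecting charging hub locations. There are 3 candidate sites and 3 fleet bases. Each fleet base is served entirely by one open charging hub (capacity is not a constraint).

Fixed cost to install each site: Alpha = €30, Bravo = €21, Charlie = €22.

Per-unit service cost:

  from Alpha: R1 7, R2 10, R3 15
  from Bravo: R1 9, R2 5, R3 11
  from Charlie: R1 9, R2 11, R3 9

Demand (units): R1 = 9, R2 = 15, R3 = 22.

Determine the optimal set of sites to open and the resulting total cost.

Open Bravo and Charlie; minimum total cost 397.

For any fixed open set, each fleet base goes to its cheapest open site; total = fixed + service.
{Bravo, Charlie}: R1→Bravo 9·9=81, R2→Bravo 5·15=75, R3→Charlie 9·22=198. Service 354; fixed 43; total 397.
{Alpha, Bravo, Charlie}: service 336 + fixed 73 = 409
{Bravo}: service 398 + fixed 21 = 419
No other subset beats 397.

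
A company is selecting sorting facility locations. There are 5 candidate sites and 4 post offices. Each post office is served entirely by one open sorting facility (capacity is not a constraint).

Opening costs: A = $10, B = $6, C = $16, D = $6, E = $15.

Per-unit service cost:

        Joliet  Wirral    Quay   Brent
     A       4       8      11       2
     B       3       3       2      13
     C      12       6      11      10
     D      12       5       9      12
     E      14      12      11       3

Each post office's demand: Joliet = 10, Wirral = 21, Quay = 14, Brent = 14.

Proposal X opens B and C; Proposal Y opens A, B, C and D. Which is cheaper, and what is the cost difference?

Proposal Y is cheaper by 96.

Proposal X: {B, C}: Joliet→B 3·10=30, Wirral→B 3·21=63, Quay→B 2·14=28, Brent→C 10·14=140. Service 261; fixed 22; total 283.
Proposal Y: {A, B, C, D}: Joliet→B 3·10=30, Wirral→B 3·21=63, Quay→B 2·14=28, Brent→A 2·14=28. Service 149; fixed 38; total 187.
Difference: |283 − 187| = 96.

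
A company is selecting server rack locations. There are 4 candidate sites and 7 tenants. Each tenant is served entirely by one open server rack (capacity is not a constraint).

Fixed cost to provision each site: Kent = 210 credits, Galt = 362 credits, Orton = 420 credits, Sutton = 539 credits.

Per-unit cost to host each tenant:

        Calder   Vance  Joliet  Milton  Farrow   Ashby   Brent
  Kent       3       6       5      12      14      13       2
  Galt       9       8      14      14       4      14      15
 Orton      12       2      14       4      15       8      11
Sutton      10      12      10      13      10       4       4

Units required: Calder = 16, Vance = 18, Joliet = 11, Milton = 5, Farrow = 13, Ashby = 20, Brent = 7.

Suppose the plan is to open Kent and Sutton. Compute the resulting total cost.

Each tenant is assigned to its cheapest site among the open ones.
{Kent, Sutton}: Calder→Kent 3·16=48, Vance→Kent 6·18=108, Joliet→Kent 5·11=55, Milton→Kent 12·5=60, Farrow→Sutton 10·13=130, Ashby→Sutton 4·20=80, Brent→Kent 2·7=14. Service 495; fixed 749; total 1244.

Total cost: 1244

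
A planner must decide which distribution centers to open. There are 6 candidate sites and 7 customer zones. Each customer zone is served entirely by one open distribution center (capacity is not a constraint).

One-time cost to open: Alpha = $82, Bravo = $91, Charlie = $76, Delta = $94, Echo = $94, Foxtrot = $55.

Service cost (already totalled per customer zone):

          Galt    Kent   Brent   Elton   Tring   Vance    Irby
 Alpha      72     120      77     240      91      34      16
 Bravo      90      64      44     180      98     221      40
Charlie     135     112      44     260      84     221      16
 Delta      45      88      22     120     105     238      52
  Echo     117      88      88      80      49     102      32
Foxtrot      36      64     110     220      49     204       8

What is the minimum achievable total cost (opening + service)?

Minimum total cost: 564

For any fixed open set, each customer zone goes to its cheapest open site; total = fixed + service.
{Alpha, Delta, Foxtrot}: Galt→Foxtrot 36, Kent→Foxtrot 64, Brent→Delta 22, Elton→Delta 120, Tring→Foxtrot 49, Vance→Alpha 34, Irby→Foxtrot 8. Service 333; fixed 231; total 564.
{Echo, Foxtrot}: Galt→Foxtrot 36, Kent→Foxtrot 64, Brent→Echo 88, Elton→Echo 80, Tring→Echo 49, Vance→Echo 102, Irby→Foxtrot 8. Service 427; fixed 149; total 576.
{Alpha, Echo, Foxtrot}: service 348 + fixed 231 = 579
{Alpha, Bravo, Charlie, Delta, Echo, Foxtrot}: service 293 + fixed 492 = 785
No other subset beats 564.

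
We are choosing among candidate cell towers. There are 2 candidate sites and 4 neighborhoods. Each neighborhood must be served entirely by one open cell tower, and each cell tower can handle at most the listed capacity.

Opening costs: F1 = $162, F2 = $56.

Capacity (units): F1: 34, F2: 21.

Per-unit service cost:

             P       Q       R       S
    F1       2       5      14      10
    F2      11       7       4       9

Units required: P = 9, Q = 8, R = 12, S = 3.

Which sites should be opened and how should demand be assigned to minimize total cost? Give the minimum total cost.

Minimum total cost: 351

Open {F1, F2}: P→F1 2·9=18, Q→F1 5·8=40, R→F2 4·12=48, S→F2 9·3=27.
Loads: F1 carries 17/34, F2 carries 15/21. Service 133; fixed 218; total 351.
Next best feasible plan costs 354.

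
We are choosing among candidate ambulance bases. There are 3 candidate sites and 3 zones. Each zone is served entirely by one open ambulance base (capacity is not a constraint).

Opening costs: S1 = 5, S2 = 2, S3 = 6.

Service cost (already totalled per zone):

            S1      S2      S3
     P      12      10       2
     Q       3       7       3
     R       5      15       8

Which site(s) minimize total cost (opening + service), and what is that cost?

For any fixed open set, each zone goes to its cheapest open site; total = fixed + service.
{S3}: P→S3 2, Q→S3 3, R→S3 8. Service 13; fixed 6; total 19.
{S1, S3}: service 10 + fixed 11 = 21
{S2, S3}: service 13 + fixed 8 = 21
{S1, S2, S3}: service 10 + fixed 13 = 23
No other subset beats 19.

Open S3 only; minimum total cost 19.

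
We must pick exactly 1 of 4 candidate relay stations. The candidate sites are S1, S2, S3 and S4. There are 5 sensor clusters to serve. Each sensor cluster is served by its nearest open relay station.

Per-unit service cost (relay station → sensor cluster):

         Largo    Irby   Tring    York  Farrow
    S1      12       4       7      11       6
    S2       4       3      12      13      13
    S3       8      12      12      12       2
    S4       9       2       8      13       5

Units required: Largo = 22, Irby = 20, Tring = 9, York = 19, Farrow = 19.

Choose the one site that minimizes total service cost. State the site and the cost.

Choose S4 only; total service cost 652.

With exactly 1 open, each sensor cluster uses its cheapest among the chosen.
{S4}: Largo→S4 9·22=198, Irby→S4 2·20=40, Tring→S4 8·9=72, York→S4 13·19=247, Farrow→S4 5·19=95. Service cost 652.
{S1}: service cost 730
{S2}: service cost 750
Among all 4 size-1 choices, {S4} is lowest.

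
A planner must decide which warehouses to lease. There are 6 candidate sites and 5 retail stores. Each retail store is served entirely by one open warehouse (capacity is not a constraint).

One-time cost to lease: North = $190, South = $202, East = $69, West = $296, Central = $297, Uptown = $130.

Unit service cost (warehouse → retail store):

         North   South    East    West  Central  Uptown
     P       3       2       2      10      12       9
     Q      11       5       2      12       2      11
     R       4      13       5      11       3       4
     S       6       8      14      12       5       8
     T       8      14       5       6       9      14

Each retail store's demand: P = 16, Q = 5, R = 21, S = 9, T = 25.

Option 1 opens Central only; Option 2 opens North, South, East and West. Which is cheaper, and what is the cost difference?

Option 1 is cheaper by 230.

Option 1: {Central}: P→Central 12·16=192, Q→Central 2·5=10, R→Central 3·21=63, S→Central 5·9=45, T→Central 9·25=225. Service 535; fixed 297; total 832.
Option 2: {North, South, East, West}: P→South 2·16=32, Q→East 2·5=10, R→North 4·21=84, S→North 6·9=54, T→East 5·25=125. Service 305; fixed 757; total 1062.
Difference: |832 − 1062| = 230.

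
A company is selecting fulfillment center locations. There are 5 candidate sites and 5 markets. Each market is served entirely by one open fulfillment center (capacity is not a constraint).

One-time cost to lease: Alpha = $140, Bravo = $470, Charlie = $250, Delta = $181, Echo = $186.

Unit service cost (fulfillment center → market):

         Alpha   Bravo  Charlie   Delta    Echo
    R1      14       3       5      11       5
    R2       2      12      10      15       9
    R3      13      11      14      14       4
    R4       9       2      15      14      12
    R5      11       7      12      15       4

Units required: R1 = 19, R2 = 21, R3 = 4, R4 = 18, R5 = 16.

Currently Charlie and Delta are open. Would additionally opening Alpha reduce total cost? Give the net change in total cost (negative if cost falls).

Yes — net change −138 (cost falls by 138).

Current service cost with {Charlie, Delta}: 805.
Adding Alpha: each market re-picks its cheapest; new service cost 527, saving 278.
Extra fixed cost: 140. Net change = 140 − 278 = -138.
(Totals: 1236 → 1098.)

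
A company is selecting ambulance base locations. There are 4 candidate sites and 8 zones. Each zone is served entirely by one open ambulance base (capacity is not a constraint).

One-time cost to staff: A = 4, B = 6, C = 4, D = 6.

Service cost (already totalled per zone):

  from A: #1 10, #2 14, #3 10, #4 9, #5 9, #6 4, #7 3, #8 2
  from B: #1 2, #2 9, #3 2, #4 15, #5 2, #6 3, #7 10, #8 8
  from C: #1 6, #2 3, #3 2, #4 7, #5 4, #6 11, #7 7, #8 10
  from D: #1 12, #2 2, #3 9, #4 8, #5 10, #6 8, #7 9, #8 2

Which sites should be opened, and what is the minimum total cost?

For any fixed open set, each zone goes to its cheapest open site; total = fixed + service.
{A, B, C}: #1→B 2, #2→C 3, #3→B 2, #4→C 7, #5→B 2, #6→B 3, #7→A 3, #8→A 2. Service 24; fixed 14; total 38.
{A, C}: service 31 + fixed 8 = 39
{A, B, D}: #1→B 2, #2→D 2, #3→B 2, #4→D 8, #5→B 2, #6→B 3, #7→A 3, #8→A 2. Service 24; fixed 16; total 40.
{A, B, C, D}: #1→B 2, #2→D 2, #3→B 2, #4→C 7, #5→B 2, #6→B 3, #7→A 3, #8→A 2. Service 23; fixed 20; total 43.
(All 15 nonempty subsets were checked; A, B and C is lowest.)

Open A, B and C; minimum total cost 38.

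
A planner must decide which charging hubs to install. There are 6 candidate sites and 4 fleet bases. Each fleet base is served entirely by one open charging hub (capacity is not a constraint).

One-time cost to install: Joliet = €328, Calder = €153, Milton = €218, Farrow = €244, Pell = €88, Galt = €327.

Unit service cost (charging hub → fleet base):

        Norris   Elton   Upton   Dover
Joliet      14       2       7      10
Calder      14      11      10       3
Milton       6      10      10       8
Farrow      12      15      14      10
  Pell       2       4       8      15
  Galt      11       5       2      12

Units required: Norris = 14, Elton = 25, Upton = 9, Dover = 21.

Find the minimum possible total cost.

Minimum total cost: 504

For any fixed open set, each fleet base goes to its cheapest open site; total = fixed + service.
{Calder, Pell}: Norris→Pell 2·14=28, Elton→Pell 4·25=100, Upton→Pell 8·9=72, Dover→Calder 3·21=63. Service 263; fixed 241; total 504.
{Pell}: service 515 + fixed 88 = 603
{Milton, Pell}: service 368 + fixed 306 = 674
{Joliet, Calder, Milton, Farrow, Pell, Galt}: service 159 + fixed 1358 = 1517
No other subset beats 504.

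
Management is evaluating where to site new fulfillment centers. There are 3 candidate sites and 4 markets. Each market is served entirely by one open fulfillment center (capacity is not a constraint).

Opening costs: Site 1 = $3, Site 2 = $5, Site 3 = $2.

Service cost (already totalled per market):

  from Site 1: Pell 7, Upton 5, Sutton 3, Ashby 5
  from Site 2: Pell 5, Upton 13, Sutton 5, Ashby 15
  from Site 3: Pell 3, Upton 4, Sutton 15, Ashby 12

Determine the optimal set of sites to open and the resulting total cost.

For any fixed open set, each market goes to its cheapest open site; total = fixed + service.
{Site 1, Site 3}: Pell→Site 3 3, Upton→Site 3 4, Sutton→Site 1 3, Ashby→Site 1 5. Service 15; fixed 5; total 20.
{Site 1}: Pell→Site 1 7, Upton→Site 1 5, Sutton→Site 1 3, Ashby→Site 1 5. Service 20; fixed 3; total 23.
{Site 1, Site 2, Site 3}: service 15 + fixed 10 = 25
{Site 3}: Pell→Site 3 3, Upton→Site 3 4, Sutton→Site 3 15, Ashby→Site 3 12. Service 34; fixed 2; total 36.
No other subset beats 20.

Open Site 1 and Site 3; minimum total cost 20.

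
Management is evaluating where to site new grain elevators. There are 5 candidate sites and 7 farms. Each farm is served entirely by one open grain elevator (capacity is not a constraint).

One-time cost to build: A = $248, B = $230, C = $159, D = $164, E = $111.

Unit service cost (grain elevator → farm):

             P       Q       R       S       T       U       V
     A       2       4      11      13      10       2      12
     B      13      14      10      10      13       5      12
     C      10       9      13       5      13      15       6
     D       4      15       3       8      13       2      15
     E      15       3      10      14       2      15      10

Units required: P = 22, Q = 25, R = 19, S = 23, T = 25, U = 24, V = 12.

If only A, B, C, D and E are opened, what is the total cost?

Total cost: 1373

Each farm is assigned to its cheapest site among the open ones.
{A, B, C, D, E}: P→A 2·22=44, Q→E 3·25=75, R→D 3·19=57, S→C 5·23=115, T→E 2·25=50, U→A 2·24=48, V→C 6·12=72. Service 461; fixed 912; total 1373.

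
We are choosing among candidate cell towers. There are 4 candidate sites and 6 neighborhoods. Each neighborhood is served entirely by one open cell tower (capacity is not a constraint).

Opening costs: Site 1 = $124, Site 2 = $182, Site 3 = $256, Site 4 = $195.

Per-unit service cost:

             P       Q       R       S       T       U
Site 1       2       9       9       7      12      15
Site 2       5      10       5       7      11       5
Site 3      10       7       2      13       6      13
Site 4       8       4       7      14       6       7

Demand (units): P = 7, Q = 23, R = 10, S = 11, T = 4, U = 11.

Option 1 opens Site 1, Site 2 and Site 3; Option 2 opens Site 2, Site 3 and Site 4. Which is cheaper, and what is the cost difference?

Option 1 is cheaper by 23.

Option 1: {Site 1, Site 2, Site 3}: P→Site 1 2·7=14, Q→Site 3 7·23=161, R→Site 3 2·10=20, S→Site 1 7·11=77, T→Site 3 6·4=24, U→Site 2 5·11=55. Service 351; fixed 562; total 913.
Option 2: {Site 2, Site 3, Site 4}: P→Site 2 5·7=35, Q→Site 4 4·23=92, R→Site 3 2·10=20, S→Site 2 7·11=77, T→Site 3 6·4=24, U→Site 2 5·11=55. Service 303; fixed 633; total 936.
Difference: |913 − 936| = 23.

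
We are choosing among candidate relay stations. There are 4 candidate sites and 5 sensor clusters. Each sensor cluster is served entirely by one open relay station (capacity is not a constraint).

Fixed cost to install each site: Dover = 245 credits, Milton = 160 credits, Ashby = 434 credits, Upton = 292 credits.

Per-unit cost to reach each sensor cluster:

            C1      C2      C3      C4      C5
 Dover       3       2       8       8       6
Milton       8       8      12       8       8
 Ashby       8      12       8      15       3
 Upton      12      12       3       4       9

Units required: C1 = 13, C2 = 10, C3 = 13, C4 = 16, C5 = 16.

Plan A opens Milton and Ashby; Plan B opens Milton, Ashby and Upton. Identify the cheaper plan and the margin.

Plan A is cheaper by 163.

Plan A: {Milton, Ashby}: C1→Milton 8·13=104, C2→Milton 8·10=80, C3→Ashby 8·13=104, C4→Milton 8·16=128, C5→Ashby 3·16=48. Service 464; fixed 594; total 1058.
Plan B: {Milton, Ashby, Upton}: C1→Milton 8·13=104, C2→Milton 8·10=80, C3→Upton 3·13=39, C4→Upton 4·16=64, C5→Ashby 3·16=48. Service 335; fixed 886; total 1221.
Difference: |1058 − 1221| = 163.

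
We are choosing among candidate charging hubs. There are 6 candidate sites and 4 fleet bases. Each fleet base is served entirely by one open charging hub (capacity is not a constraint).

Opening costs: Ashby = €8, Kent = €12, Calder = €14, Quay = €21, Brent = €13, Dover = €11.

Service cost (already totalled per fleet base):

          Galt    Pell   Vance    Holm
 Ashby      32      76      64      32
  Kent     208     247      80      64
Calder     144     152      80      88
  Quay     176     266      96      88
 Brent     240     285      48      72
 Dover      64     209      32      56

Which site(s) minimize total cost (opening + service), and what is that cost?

Open Ashby and Dover; minimum total cost 191.

For any fixed open set, each fleet base goes to its cheapest open site; total = fixed + service.
{Ashby, Dover}: Galt→Ashby 32, Pell→Ashby 76, Vance→Dover 32, Holm→Ashby 32. Service 172; fixed 19; total 191.
{Ashby, Kent, Dover}: Galt→Ashby 32, Pell→Ashby 76, Vance→Dover 32, Holm→Ashby 32. Service 172; fixed 31; total 203.
{Ashby, Brent, Dover}: service 172 + fixed 32 = 204
{Ashby, Kent, Calder, Quay, Brent, Dover}: service 172 + fixed 79 = 251
No other subset beats 191.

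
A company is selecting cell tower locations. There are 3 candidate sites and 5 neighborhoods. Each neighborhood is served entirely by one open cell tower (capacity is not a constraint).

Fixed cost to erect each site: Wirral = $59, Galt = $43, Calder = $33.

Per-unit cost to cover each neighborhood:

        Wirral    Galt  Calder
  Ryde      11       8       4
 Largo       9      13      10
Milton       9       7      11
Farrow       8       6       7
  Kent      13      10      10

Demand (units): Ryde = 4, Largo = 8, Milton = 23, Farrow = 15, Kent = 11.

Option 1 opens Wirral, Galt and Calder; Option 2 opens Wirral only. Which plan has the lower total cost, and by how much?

Option 1 is cheaper by 61.

Option 1: {Wirral, Galt, Calder}: Ryde→Calder 4·4=16, Largo→Wirral 9·8=72, Milton→Galt 7·23=161, Farrow→Galt 6·15=90, Kent→Galt 10·11=110. Service 449; fixed 135; total 584.
Option 2: {Wirral}: Ryde→Wirral 11·4=44, Largo→Wirral 9·8=72, Milton→Wirral 9·23=207, Farrow→Wirral 8·15=120, Kent→Wirral 13·11=143. Service 586; fixed 59; total 645.
Difference: |584 − 645| = 61.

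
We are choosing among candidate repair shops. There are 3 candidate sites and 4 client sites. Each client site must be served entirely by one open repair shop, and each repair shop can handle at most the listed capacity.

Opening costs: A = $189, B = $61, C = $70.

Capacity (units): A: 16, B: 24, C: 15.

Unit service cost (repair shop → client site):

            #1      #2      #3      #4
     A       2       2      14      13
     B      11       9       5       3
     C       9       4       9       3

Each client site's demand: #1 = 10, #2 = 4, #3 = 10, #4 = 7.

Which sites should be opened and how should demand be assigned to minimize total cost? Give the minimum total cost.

Minimum total cost: 308

Open {B, C}: #1→C 9·10=90, #2→C 4·4=16, #3→B 5·10=50, #4→B 3·7=21.
Loads: B carries 17/24, C carries 14/15. Service 177; fixed 131; total 308.
Next best feasible plan costs 328.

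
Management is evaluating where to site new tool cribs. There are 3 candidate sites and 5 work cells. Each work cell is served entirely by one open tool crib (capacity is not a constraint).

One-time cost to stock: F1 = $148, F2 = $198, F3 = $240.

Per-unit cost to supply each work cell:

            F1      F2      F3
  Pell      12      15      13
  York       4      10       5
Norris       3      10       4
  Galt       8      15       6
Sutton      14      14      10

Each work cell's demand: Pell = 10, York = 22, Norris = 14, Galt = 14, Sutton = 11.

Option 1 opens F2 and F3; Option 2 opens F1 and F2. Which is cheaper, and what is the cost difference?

Option 2 is cheaper by 66.

Option 1: {F2, F3}: Pell→F3 13·10=130, York→F3 5·22=110, Norris→F3 4·14=56, Galt→F3 6·14=84, Sutton→F3 10·11=110. Service 490; fixed 438; total 928.
Option 2: {F1, F2}: Pell→F1 12·10=120, York→F1 4·22=88, Norris→F1 3·14=42, Galt→F1 8·14=112, Sutton→F1 14·11=154. Service 516; fixed 346; total 862.
Difference: |928 − 862| = 66.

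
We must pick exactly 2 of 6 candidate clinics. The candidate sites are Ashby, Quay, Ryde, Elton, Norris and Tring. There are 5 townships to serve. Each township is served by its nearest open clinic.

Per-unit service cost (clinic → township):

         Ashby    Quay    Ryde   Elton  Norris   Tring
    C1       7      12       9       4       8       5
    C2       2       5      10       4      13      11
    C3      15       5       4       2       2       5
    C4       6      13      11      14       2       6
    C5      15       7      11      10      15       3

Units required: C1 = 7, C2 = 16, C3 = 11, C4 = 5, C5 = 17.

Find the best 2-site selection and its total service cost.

Choose Elton and Tring; total service cost 195.

With exactly 2 open, each township uses its cheapest among the chosen.
{Elton, Tring}: C1→Elton 4·7=28, C2→Elton 4·16=64, C3→Elton 2·11=22, C4→Tring 6·5=30, C5→Tring 3·17=51. Service cost 195.
{Ashby, Tring}: service cost 203
{Quay, Tring}: service cost 251
Among all 15 size-2 choices, {Elton, Tring} is lowest.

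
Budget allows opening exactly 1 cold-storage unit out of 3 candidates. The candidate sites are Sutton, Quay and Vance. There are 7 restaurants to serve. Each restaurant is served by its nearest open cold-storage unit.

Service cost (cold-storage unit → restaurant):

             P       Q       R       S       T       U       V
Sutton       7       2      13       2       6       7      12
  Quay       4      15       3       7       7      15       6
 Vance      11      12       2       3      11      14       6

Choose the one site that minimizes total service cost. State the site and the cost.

With exactly 1 open, each restaurant uses its cheapest among the chosen.
{Sutton}: P→Sutton 7, Q→Sutton 2, R→Sutton 13, S→Sutton 2, T→Sutton 6, U→Sutton 7, V→Sutton 12. Service cost 49.
{Quay}: service cost 57
{Vance}: service cost 59
Among all 3 size-1 choices, {Sutton} is lowest.

Choose Sutton only; total service cost 49.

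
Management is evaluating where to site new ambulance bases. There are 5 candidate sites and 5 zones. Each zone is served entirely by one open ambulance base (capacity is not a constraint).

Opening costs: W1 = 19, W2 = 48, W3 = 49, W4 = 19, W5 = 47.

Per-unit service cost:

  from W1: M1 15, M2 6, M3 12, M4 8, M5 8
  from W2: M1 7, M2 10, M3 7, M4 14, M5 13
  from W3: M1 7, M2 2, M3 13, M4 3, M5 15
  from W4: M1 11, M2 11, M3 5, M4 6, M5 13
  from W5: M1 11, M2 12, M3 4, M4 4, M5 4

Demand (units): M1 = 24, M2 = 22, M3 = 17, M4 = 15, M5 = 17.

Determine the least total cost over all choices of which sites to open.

For any fixed open set, each zone goes to its cheapest open site; total = fixed + service.
{W3, W5}: M1→W3 7·24=168, M2→W3 2·22=44, M3→W5 4·17=68, M4→W3 3·15=45, M5→W5 4·17=68. Service 393; fixed 96; total 489.
{W1, W3, W5}: service 393 + fixed 115 = 508
{W3, W4, W5}: M1→W3 7·24=168, M2→W3 2·22=44, M3→W5 4·17=68, M4→W3 3·15=45, M5→W5 4·17=68. Service 393; fixed 115; total 508.
{W1, W2, W3, W4, W5}: service 393 + fixed 182 = 575
No other subset beats 489.

Minimum total cost: 489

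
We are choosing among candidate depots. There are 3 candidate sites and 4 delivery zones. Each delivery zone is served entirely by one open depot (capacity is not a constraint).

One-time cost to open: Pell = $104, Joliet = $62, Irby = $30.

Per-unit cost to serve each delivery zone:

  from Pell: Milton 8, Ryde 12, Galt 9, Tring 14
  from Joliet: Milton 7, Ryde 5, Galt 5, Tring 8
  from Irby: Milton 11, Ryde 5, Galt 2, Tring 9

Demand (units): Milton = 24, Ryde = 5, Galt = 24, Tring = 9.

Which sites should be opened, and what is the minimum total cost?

For any fixed open set, each delivery zone goes to its cheapest open site; total = fixed + service.
{Joliet, Irby}: Milton→Joliet 7·24=168, Ryde→Joliet 5·5=25, Galt→Irby 2·24=48, Tring→Joliet 8·9=72. Service 313; fixed 92; total 405.
{Joliet}: Milton→Joliet 7·24=168, Ryde→Joliet 5·5=25, Galt→Joliet 5·24=120, Tring→Joliet 8·9=72. Service 385; fixed 62; total 447.
{Irby}: service 418 + fixed 30 = 448
{Pell, Joliet, Irby}: service 313 + fixed 196 = 509
(All 7 nonempty subsets were checked; Joliet and Irby is lowest.)

Open Joliet and Irby; minimum total cost 405.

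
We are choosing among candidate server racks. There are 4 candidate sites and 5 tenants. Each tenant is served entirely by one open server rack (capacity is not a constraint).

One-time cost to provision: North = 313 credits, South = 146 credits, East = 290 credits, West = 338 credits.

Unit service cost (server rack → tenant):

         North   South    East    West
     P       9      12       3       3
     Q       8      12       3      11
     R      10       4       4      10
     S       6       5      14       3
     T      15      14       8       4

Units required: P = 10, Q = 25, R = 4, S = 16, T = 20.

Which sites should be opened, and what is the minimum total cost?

For any fixed open set, each tenant goes to its cheapest open site; total = fixed + service.
{East}: P→East 3·10=30, Q→East 3·25=75, R→East 4·4=16, S→East 14·16=224, T→East 8·20=160. Service 505; fixed 290; total 795.
{South, East}: P→East 3·10=30, Q→East 3·25=75, R→South 4·4=16, S→South 5·16=80, T→East 8·20=160. Service 361; fixed 436; total 797.
{West}: service 473 + fixed 338 = 811
{North, South, East, West}: service 249 + fixed 1087 = 1336
No other subset beats 795.

Open East only; minimum total cost 795.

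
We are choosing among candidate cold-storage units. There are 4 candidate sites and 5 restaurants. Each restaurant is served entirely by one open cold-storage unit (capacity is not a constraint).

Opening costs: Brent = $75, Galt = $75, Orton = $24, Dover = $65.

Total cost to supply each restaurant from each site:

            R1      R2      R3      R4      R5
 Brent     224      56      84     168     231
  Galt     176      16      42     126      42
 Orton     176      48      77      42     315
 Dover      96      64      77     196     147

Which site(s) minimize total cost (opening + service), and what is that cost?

Open Galt, Orton and Dover; minimum total cost 402.

For any fixed open set, each restaurant goes to its cheapest open site; total = fixed + service.
{Galt, Orton, Dover}: R1→Dover 96, R2→Galt 16, R3→Galt 42, R4→Orton 42, R5→Galt 42. Service 238; fixed 164; total 402.
{Galt, Orton}: service 318 + fixed 99 = 417
{Galt, Dover}: R1→Dover 96, R2→Galt 16, R3→Galt 42, R4→Galt 126, R5→Galt 42. Service 322; fixed 140; total 462.
{Brent, Galt, Orton, Dover}: R1→Dover 96, R2→Galt 16, R3→Galt 42, R4→Orton 42, R5→Galt 42. Service 238; fixed 239; total 477.
No other subset beats 402.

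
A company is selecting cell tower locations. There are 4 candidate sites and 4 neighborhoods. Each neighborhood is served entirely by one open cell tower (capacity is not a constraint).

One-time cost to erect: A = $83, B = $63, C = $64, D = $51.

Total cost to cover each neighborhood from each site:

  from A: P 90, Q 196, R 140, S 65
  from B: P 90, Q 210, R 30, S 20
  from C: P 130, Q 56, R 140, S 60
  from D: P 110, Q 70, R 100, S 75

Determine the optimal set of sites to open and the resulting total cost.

For any fixed open set, each neighborhood goes to its cheapest open site; total = fixed + service.
{B, C}: P→B 90, Q→C 56, R→B 30, S→B 20. Service 196; fixed 127; total 323.
{B, D}: service 210 + fixed 114 = 324
{B, C, D}: P→B 90, Q→C 56, R→B 30, S→B 20. Service 196; fixed 178; total 374.
{A, B, C, D}: P→A 90, Q→C 56, R→B 30, S→B 20. Service 196; fixed 261; total 457.
(All 15 nonempty subsets were checked; B and C is lowest.)

Open B and C; minimum total cost 323.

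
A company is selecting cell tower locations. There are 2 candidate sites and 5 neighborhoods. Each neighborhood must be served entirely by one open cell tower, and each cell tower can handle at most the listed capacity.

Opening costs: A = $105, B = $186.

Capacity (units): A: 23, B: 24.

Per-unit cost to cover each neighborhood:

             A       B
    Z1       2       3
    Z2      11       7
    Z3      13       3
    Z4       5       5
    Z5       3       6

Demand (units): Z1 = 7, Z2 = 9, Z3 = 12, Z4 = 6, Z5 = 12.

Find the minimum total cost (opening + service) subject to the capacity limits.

Open {A, B}: Z1→A 2·7=14, Z2→A 11·9=99, Z3→B 3·12=36, Z4→A 5·6=30, Z5→B 6·12=72.
Loads: A carries 22/23, B carries 24/24. Service 251; fixed 291; total 542.

Minimum total cost: 542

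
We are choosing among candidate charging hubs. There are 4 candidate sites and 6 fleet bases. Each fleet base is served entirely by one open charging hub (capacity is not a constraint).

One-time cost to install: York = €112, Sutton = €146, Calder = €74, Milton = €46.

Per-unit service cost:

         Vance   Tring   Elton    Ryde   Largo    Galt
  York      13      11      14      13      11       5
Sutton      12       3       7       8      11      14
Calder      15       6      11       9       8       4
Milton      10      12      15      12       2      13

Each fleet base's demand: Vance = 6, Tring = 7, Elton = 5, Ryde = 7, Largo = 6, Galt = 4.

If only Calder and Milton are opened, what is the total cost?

Each fleet base is assigned to its cheapest site among the open ones.
{Calder, Milton}: Vance→Milton 10·6=60, Tring→Calder 6·7=42, Elton→Calder 11·5=55, Ryde→Calder 9·7=63, Largo→Milton 2·6=12, Galt→Calder 4·4=16. Service 248; fixed 120; total 368.

Total cost: 368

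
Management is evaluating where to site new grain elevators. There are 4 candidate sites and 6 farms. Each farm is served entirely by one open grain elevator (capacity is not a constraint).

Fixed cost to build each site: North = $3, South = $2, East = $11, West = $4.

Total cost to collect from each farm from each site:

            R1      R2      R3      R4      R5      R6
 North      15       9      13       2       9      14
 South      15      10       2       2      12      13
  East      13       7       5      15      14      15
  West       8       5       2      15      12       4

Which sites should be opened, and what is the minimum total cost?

For any fixed open set, each farm goes to its cheapest open site; total = fixed + service.
{North, West}: R1→West 8, R2→West 5, R3→West 2, R4→North 2, R5→North 9, R6→West 4. Service 30; fixed 7; total 37.
{North, South, West}: R1→West 8, R2→West 5, R3→South 2, R4→North 2, R5→North 9, R6→West 4. Service 30; fixed 9; total 39.
{South, West}: service 33 + fixed 6 = 39
{North, South, East, West}: service 30 + fixed 20 = 50
No other subset beats 37.

Open North and West; minimum total cost 37.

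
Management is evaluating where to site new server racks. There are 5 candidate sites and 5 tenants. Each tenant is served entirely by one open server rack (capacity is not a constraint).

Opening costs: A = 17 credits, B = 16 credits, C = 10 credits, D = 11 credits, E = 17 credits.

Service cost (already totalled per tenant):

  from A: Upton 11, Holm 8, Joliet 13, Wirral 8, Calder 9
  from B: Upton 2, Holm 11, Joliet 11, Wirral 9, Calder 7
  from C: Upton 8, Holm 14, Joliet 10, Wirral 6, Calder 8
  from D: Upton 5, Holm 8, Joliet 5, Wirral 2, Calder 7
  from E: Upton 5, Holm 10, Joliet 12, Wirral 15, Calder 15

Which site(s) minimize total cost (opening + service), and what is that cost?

Open D only; minimum total cost 38.

For any fixed open set, each tenant goes to its cheapest open site; total = fixed + service.
{D}: Upton→D 5, Holm→D 8, Joliet→D 5, Wirral→D 2, Calder→D 7. Service 27; fixed 11; total 38.
{C, D}: Upton→D 5, Holm→D 8, Joliet→D 5, Wirral→D 2, Calder→D 7. Service 27; fixed 21; total 48.
{B, D}: Upton→B 2, Holm→D 8, Joliet→D 5, Wirral→D 2, Calder→B 7. Service 24; fixed 27; total 51.
{A, B, C, D, E}: service 24 + fixed 71 = 95
No other subset beats 38.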